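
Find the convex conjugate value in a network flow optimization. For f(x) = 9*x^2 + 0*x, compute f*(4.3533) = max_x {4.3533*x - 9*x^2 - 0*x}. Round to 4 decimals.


f*(y) = sup_x {y*x - a*x^2 - b*x} = sup_x {(y-b)*x - a*x^2}
FOC: (y - b) - 2a*x = 0 => x* = (y - b)/(2a)
x* = (4.3533 - 0)/(2*9) = 0.2419
f*(4.3533) = (y-b)^2/(4a) = (4.3533 - 0)^2/(4*9)
= 18.9512/36 = 0.5264


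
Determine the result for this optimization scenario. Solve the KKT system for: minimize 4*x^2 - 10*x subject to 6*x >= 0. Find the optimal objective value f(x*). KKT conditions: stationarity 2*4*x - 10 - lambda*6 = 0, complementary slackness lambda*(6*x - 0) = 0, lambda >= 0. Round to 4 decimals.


Step 1: Try lambda = 0 (constraint inactive).
Stationarity: 2*4*x - 10 = 0
x* = 10/(2*4) = 1.25
Check constraint: 6*1.25 = 7.5 >= 0 -- satisfied.
Step 2: Compute optimal value.
f(x*) = 4*1.25^2 - 10*1.25 = -6.25


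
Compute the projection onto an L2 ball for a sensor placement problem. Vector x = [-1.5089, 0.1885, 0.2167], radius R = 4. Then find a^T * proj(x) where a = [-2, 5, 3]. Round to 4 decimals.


Step 1: Compute ||x|| (intermediates to 6 decimals).
||x|| = sqrt((-1.5089)^2 + 0.1885^2 + 0.2167^2) = 1.535992
Step 2: Project.
Since ||x|| <= R, proj = x (no scaling needed).
proj(x) = [-1.5089, 0.1885, 0.2167]
Step 3: Dot product.
a^T * proj(x) = -2*(-1.5089) + 5*0.1885 + 3*0.2167 = 4.6104


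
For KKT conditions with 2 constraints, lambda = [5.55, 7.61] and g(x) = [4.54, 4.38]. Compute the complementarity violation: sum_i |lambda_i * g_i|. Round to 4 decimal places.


KKT complementary slackness check:
lambda_1 * g_1 = 5.55 * 4.54 = 25.197
lambda_2 * g_2 = 7.61 * 4.38 = 33.3318
Total violation = 25.197 + 33.3318 = 58.5288


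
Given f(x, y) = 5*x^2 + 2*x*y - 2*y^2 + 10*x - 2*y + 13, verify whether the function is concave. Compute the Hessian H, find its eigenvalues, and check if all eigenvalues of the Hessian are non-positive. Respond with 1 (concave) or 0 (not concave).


The Hessian of f(x,y) = 5*x^2 + 2*x*y - 2*y^2 + 10*x - 2*y + 13 is:
H = [[10, 2], [2, -4]]
Trace = 10 - 4 = 6
Determinant = 10*-4 - (2)^2 = -44
Discriminant = (6)^2 - 4*-44 = 212.0
Eigenvalues: lambda_1 = -4.2801, lambda_2 = 10.2801
The function is not concave.

0


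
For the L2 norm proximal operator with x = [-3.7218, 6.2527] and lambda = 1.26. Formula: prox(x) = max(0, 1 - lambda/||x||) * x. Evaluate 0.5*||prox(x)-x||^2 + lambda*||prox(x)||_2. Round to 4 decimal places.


Step 1: Compute ||x||.
||x|| = 7.2765
Step 2: Compute scaling factor.
scale = max(0, 1 - 1.26/7.2765) = 0.8268
Step 3: prox(x) = [-3.0773, 5.17]
||prox(x)|| = 6.0165
Step 4: Proximal objective.
0.5*||prox-x||^2 = 0.7938
lambda*||prox|| = 7.5808
Total = 8.3746


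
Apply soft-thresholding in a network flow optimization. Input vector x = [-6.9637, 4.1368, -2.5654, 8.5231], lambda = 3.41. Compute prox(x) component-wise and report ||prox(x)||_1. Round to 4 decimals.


Soft-thresholding with lambda = 3.41:
prox(-6.9637) = sign(-6.9637)*max(|-6.9637| - 3.41, 0) = -3.5537
prox(4.1368) = sign(4.1368)*max(|4.1368| - 3.41, 0) = 0.7268
prox(-2.5654) = sign(-2.5654)*max(|-2.5654| - 3.41, 0) = 0.0
prox(8.5231) = sign(8.5231)*max(|8.5231| - 3.41, 0) = 5.1131
prox(x) = [-3.5537, 0.7268, 0.0, 5.1131]
||prox(x)||_1 = 3.5537 + 0.7268 + 0.0 + 5.1131 = 9.3936


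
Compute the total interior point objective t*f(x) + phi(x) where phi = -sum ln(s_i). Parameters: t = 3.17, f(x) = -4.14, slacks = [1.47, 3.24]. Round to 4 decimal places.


Step 1: Compute log-barrier.
ln values: [0.3853, 1.1756]
phi = -(0.3853 + 1.1756) = -1.5608
Step 2: Compute augmented objective.
t*f(x) = 3.17*-4.14 = -13.1238
Total = -13.1238 - 1.5608 = -14.6846


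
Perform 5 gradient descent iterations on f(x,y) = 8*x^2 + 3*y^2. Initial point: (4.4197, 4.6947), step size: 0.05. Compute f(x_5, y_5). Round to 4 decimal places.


Gradient descent on f(x,y) = 8*x^2 + 3*y^2.
Starting point: (4.4197, 4.6947), alpha = 0.05
Step 1: grad_x = 2*8*4.4197 = 70.7152, grad_y = 2*3*4.6947 = 28.1682
  x_1 = 4.4197 - 0.05*70.7152 = 0.8839
  y_1 = 4.6947 - 0.05*28.1682 = 3.2863
Step 2: grad_x = 2*8*0.8839 = 14.143, grad_y = 2*3*3.2863 = 19.7177
  x_2 = 0.8839 - 0.05*14.143 = 0.1768
  y_2 = 3.2863 - 0.05*19.7177 = 2.3004
Step 3: grad_x = 2*8*0.1768 = 2.8286, grad_y = 2*3*2.3004 = 13.8024
  x_3 = 0.1768 - 0.05*2.8286 = 0.0354
  y_3 = 2.3004 - 0.05*13.8024 = 1.6103
Step 4: grad_x = 2*8*0.0354 = 0.5657, grad_y = 2*3*1.6103 = 9.6617
  x_4 = 0.0354 - 0.05*0.5657 = 0.0071
  y_4 = 1.6103 - 0.05*9.6617 = 1.1272
Step 5: grad_x = 2*8*0.0071 = 0.1131, grad_y = 2*3*1.1272 = 6.7632
  x_5 = 0.0071 - 0.05*0.1131 = 0.0014
  y_5 = 1.1272 - 0.05*6.7632 = 0.789
f(0.0014, 0.789) = 8*0.0014^2 + 3*0.789^2 = 1.8678


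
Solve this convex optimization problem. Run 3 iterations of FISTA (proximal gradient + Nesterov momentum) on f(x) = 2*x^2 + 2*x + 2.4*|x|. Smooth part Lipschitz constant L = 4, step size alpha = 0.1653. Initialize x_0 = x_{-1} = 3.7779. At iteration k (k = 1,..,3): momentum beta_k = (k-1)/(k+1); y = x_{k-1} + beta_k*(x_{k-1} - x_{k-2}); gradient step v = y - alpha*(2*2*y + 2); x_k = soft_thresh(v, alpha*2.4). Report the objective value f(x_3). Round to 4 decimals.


FISTA on f(x) = 2*x^2 + 2*x + 2.4*|x|
L = 4, alpha = 0.1653
Iteration 1: beta = 0.0, y = 3.7779 + 0.0*(3.7779 - 3.7779) = 3.7779
  grad(y) = 17.1116, v = y - alpha*grad = 0.9494
  prox(v) = soft_thresh(0.9494, 0.3967) = 0.5526
Iteration 2: beta = 0.3333, y = 0.5526 + 0.3333*(0.5526 - 3.7779) = -0.5225
  grad(y) = -0.0898, v = y - alpha*grad = -0.5076
  prox(v) = soft_thresh(-0.5076, 0.3967) = -0.1109
Iteration 3: beta = 0.5, y = -0.1109 + 0.5*(-0.1109 - 0.5526) = -0.4426
  grad(y) = 0.2294, v = y - alpha*grad = -0.4806
  prox(v) = soft_thresh(-0.4806, 0.3967) = -0.0838
f(x_3) = 2*(-0.0838)^2 + 2*(-0.0838) + 2.4*|-0.0838| = 0.0476


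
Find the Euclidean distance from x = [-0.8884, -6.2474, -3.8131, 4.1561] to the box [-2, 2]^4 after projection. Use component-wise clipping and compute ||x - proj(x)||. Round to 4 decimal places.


Project each component onto [-2, 2].
clip(-0.8884) = -0.8884, clip(-6.2474) = -2.0, clip(-3.8131) = -2.0, clip(4.1561) = 2.0
Projection = [-0.8884, -2.0, -2.0, 2.0]
Squared diffs: [0.0, 18.0404, 3.2873, 4.6488]
Distance = sqrt(25.9765) = 5.0967


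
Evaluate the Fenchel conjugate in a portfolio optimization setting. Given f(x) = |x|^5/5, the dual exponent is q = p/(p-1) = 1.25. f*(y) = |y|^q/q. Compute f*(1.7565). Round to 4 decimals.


The conjugate exponent q satisfies 1/p + 1/q = 1.
p = 5, so q = 5/(5 - 1) = 1.25
|y|^q = 1.7565^1.25 = 2.0221
f*(1.7565) = 2.0221 / 1.25 = 1.6177


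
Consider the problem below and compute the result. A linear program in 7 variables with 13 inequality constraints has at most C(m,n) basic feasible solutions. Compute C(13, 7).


Each vertex corresponds to some choice of n active constraints out of m, so the number of vertices is at most C(m, n) = m! / (n!(m-n)!).
m = 13, n = 7
Numerator: 13 * 12 * 11 * 10 * 9 * 8 * 7
Denominator: 7! = 5040
C(13, 7) = 1716


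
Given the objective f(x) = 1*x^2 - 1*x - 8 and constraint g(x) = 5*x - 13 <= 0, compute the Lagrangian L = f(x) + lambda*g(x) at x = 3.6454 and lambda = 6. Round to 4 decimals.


Step 1: Evaluate f(x).
f(3.6454) = 1*3.6454^2 - 1*3.6454 - 8 = 1.6435
Step 2: Evaluate g(x).
g(3.6454) = 5*3.6454 - 13 = 5.227
Step 3: Compute Lagrangian.
L = 1.6435 + 6*5.227 = 33.0055


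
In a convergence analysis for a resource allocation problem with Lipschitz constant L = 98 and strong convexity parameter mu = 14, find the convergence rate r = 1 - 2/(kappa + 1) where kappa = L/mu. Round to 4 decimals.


Step 1: Compute the condition number.
kappa = L/mu = 98/14 = 7.0
Step 2: Compute the convergence rate.
r = 1 - 2/(kappa + 1) = 1 - 2*mu/(L + mu) = (L - mu)/(L + mu) = 84/112 = 0.75


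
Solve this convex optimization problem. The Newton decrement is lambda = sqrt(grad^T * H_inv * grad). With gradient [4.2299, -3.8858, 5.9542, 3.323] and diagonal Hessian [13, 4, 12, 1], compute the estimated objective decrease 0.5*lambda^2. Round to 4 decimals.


Step 1: H is diagonal, so H^(-1) * g = [0.3254, -0.9715, 0.4962, 3.323].
Step 2: g^T H^(-1) g = sum_i g_i^2 / H_ii
  = (4.2299)^2/13 + (-3.8858)^2/4 + (5.9542)^2/12 + (3.323)^2/1
  = 1.3763 + 3.7749 + 2.9544 + 11.0423 = 19.1479
Step 3: Objective decrease = 0.5 * g^T H^(-1) g = 9.5739


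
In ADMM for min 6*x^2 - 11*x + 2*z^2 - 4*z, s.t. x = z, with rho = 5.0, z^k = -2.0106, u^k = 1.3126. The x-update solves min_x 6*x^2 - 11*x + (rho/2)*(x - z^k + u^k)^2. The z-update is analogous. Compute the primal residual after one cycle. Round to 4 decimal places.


ADMM iteration with rho = 5.0, z^k = -2.0106, u^k = 1.3126
Step 1: x-update.
Minimize 6*x^2 - 11*x + (5.0/2)*(x + 2.0106 + 1.3126)^2
FOC: (2*6 + 5.0)*x = 11 + 5.0*(-2.0106 - 1.3126)
x^{k+1} = -0.3304
Step 2: z-update.
Minimize 2*z^2 - 4*z + (5.0/2)*(-0.3304 - z + 1.3126)^2
FOC: (2*2 + 5.0)*z = 4 + 5.0*(-0.3304 + 1.3126)
z^{k+1} = 0.9901
Step 3: u-update.
u^{k+1} = 1.3126 - 0.3304 - 0.9901 = -0.0079
Step 4: Primal residual = |-0.3304 - 0.9901| = 1.3205


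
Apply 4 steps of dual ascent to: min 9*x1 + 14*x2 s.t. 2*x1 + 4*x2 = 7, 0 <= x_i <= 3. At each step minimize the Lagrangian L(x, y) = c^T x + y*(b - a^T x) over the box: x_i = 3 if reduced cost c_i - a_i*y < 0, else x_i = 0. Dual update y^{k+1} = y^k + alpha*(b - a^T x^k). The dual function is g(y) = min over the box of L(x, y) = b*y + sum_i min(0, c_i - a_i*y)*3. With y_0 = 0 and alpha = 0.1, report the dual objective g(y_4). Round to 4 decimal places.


Dual ascent for LP: min 9*x1 + 14*x2, 2*x1 + 4*x2 = 7, 0 <= x_i <= 3
Step 1: y^k = 0.0, reduced costs: (9.0, 14.0)
  x^k = (0.0, 0.0), subgradient = b - a^T x = 7.0
  y^{k+1} = 0.0 + 0.1*7.0 = 0.7
Step 2: y^k = 0.7, reduced costs: (7.6, 11.2)
  x^k = (0.0, 0.0), subgradient = b - a^T x = 7.0
  y^{k+1} = 0.7 + 0.1*7.0 = 1.4
Step 3: y^k = 1.4, reduced costs: (6.2, 8.4)
  x^k = (0.0, 0.0), subgradient = b - a^T x = 7.0
  y^{k+1} = 1.4 + 0.1*7.0 = 2.1
Step 4: y^k = 2.1, reduced costs: (4.8, 5.6)
  x^k = (0.0, 0.0), subgradient = b - a^T x = 7.0
  y^{k+1} = 2.1 + 0.1*7.0 = 2.8
Dual objective at y_4 = 2.8: reduced costs (3.4, 2.8), box minimizer x = (0.0, 0.0)
g(y_4) = b*y + (c1 - a1*y)*x1 + (c2 - a2*y)*x2 = 7*2.8 + 3.4*0.0 + 2.8*0.0 = 19.6 + 0.0 + 0.0 = 19.6


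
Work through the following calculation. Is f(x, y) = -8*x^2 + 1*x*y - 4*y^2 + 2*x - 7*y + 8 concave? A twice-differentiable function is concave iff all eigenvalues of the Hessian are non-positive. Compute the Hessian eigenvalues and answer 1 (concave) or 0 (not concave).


The Hessian of f(x,y) = -8*x^2 + 1*x*y - 4*y^2 + 2*x - 7*y + 8 is:
H = [[-16, 1], [1, -8]]
Trace = -16 - 8 = -24
Determinant = -16*-8 - (1)^2 = 127
Discriminant = (-24)^2 - 4*127 = 68.0
Eigenvalues: lambda_1 = -16.1231, lambda_2 = -7.8769
The function is concave.

1


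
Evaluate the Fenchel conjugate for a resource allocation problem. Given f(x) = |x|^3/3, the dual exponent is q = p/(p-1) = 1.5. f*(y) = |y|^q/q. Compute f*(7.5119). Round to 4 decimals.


The conjugate exponent q satisfies 1/p + 1/q = 1.
p = 3, so q = 3/(3 - 1) = 1.5
|y|^q = 7.5119^1.5 = 20.5885
f*(7.5119) = 20.5885 / 1.5 = 13.7257


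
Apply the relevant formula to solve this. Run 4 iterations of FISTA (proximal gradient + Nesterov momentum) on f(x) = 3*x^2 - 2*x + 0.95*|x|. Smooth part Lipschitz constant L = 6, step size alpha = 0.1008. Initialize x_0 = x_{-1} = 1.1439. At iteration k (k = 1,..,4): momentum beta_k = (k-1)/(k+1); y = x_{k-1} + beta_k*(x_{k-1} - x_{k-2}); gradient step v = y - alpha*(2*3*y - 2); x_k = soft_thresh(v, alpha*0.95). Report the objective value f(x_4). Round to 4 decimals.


FISTA on f(x) = 3*x^2 - 2*x + 0.95*|x|
L = 6, alpha = 0.1008
Iteration 1: beta = 0.0, y = 1.1439 + 0.0*(1.1439 - 1.1439) = 1.1439
  grad(y) = 4.8634, v = y - alpha*grad = 0.6537
  prox(v) = soft_thresh(0.6537, 0.0958) = 0.5579
Iteration 2: beta = 0.3333, y = 0.5579 + 0.3333*(0.5579 - 1.1439) = 0.3626
  grad(y) = 0.1755, v = y - alpha*grad = 0.3449
  prox(v) = soft_thresh(0.3449, 0.0958) = 0.2491
Iteration 3: beta = 0.5, y = 0.2491 + 0.5*(0.2491 - 0.5579) = 0.0947
  grad(y) = -1.4315, v = y - alpha*grad = 0.239
  prox(v) = soft_thresh(0.239, 0.0958) = 0.1433
Iteration 4: beta = 0.6, y = 0.1433 + 0.6*(0.1433 - 0.2491) = 0.0798
  grad(y) = -1.5214, v = y - alpha*grad = 0.2331
  prox(v) = soft_thresh(0.2331, 0.0958) = 0.1374
f(x_4) = 3*0.1374^2 - 2*0.1374 + 0.95*|0.1374| = -0.0876


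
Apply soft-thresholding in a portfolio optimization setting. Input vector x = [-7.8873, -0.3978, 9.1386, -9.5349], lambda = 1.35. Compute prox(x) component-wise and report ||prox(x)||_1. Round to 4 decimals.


Soft-thresholding with lambda = 1.35:
prox(-7.8873) = sign(-7.8873)*max(|-7.8873| - 1.35, 0) = -6.5373
prox(-0.3978) = sign(-0.3978)*max(|-0.3978| - 1.35, 0) = 0.0
prox(9.1386) = sign(9.1386)*max(|9.1386| - 1.35, 0) = 7.7886
prox(-9.5349) = sign(-9.5349)*max(|-9.5349| - 1.35, 0) = -8.1849
prox(x) = [-6.5373, 0.0, 7.7886, -8.1849]
||prox(x)||_1 = 6.5373 + 0.0 + 7.7886 + 8.1849 = 22.5108


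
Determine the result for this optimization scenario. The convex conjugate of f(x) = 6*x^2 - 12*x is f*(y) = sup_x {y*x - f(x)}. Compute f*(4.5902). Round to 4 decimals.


f*(y) = sup_x {y*x - a*x^2 - b*x} = sup_x {(y-b)*x - a*x^2}
FOC: (y - b) - 2a*x = 0 => x* = (y - b)/(2a)
x* = (4.5902 + 12)/(2*6) = 1.3825
f*(4.5902) = (y-b)^2/(4a) = (4.5902 + 12)^2/(4*6)
= 275.2347/24 = 11.4681


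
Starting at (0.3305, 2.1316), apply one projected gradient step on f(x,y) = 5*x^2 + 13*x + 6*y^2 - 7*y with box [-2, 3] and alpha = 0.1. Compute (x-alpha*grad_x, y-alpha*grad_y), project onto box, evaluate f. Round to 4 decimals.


Step 1: Compute gradient at (0.3305, 2.1316).
grad_x = 2*5*0.3305 + 13 = 16.305
grad_y = 2*6*2.1316 - 7 = 18.5792
Step 2: Gradient step.
x_raw = 0.3305 - 0.1*16.305 = -1.3
y_raw = 2.1316 - 0.1*18.5792 = 0.2737
Step 3: Project onto [-2, 3].
x_proj = clip(-1.3) = -1.3
y_proj = clip(0.2737) = 0.2737
Step 4: Evaluate f.
f(-1.3, 0.2737) = -9.9164


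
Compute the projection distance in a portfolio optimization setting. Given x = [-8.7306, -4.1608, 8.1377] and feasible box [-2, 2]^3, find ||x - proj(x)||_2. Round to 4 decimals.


Project each component onto [-2, 2].
clip(-8.7306) = -2.0, clip(-4.1608) = -2.0, clip(8.1377) = 2.0
Projection = [-2.0, -2.0, 2.0]
Squared diffs: [45.301, 4.6691, 37.6714]
Distance = sqrt(87.6415) = 9.3617


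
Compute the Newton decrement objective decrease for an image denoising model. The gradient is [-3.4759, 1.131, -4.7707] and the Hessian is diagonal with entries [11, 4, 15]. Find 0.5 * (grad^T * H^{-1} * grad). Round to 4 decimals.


Step 1: H is diagonal, so H^(-1) * g = [-0.316, 0.2828, -0.318].
Step 2: g^T H^(-1) g = sum_i g_i^2 / H_ii
  = (-3.4759)^2/11 + (1.131)^2/4 + (-4.7707)^2/15
  = 1.0984 + 0.3198 + 1.5173 = 2.9354
Step 3: Objective decrease = 0.5 * g^T H^(-1) g = 1.4677


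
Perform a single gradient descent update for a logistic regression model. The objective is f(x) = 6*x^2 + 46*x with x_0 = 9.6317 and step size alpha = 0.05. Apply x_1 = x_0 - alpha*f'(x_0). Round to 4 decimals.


We compute the gradient at x_0 and apply the update.
f'(x) = 12*x + 46
f'(9.6317) = 12*9.6317 + 46 = 161.5804
x_1 = 9.6317 - 0.05*161.5804 = 1.5527


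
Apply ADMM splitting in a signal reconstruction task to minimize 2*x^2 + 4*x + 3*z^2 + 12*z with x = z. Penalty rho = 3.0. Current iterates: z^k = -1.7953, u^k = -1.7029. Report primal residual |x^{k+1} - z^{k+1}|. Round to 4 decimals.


ADMM iteration with rho = 3.0, z^k = -1.7953, u^k = -1.7029
Step 1: x-update.
Minimize 2*x^2 + 4*x + (3.0/2)*(x + 1.7953 - 1.7029)^2
FOC: (2*2 + 3.0)*x = -4 + 3.0*(-1.7953 + 1.7029)
x^{k+1} = -0.611
Step 2: z-update.
Minimize 3*z^2 + 12*z + (3.0/2)*(-0.611 - z - 1.7029)^2
FOC: (2*3 + 3.0)*z = -12 + 3.0*(-0.611 - 1.7029)
z^{k+1} = -2.1046
Step 3: u-update.
u^{k+1} = -1.7029 - 0.611 + 2.1046 = -0.2093
Step 4: Primal residual = |-0.611 + 2.1046| = 1.4936


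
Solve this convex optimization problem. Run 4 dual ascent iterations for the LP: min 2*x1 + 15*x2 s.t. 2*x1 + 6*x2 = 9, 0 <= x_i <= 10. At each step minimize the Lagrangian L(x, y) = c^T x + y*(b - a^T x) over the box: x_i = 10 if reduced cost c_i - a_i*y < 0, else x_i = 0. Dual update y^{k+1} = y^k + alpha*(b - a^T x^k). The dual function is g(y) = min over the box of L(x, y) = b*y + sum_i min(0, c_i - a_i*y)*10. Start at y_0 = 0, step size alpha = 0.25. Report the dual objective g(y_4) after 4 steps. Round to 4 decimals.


Dual ascent for LP: min 2*x1 + 15*x2, 2*x1 + 6*x2 = 9, 0 <= x_i <= 10
Step 1: y^k = 0.0, reduced costs: (2.0, 15.0)
  x^k = (0.0, 0.0), subgradient = b - a^T x = 9.0
  y^{k+1} = 0.0 + 0.25*9.0 = 2.25
Step 2: y^k = 2.25, reduced costs: (-2.5, 1.5)
  x^k = (10.0, 0.0), subgradient = b - a^T x = -11.0
  y^{k+1} = 2.25 + 0.25*-11.0 = -0.5
Step 3: y^k = -0.5, reduced costs: (3.0, 18.0)
  x^k = (0.0, 0.0), subgradient = b - a^T x = 9.0
  y^{k+1} = -0.5 + 0.25*9.0 = 1.75
Step 4: y^k = 1.75, reduced costs: (-1.5, 4.5)
  x^k = (10.0, 0.0), subgradient = b - a^T x = -11.0
  y^{k+1} = 1.75 + 0.25*-11.0 = -1.0
Dual objective at y_4 = -1.0: reduced costs (4.0, 21.0), box minimizer x = (0.0, 0.0)
g(y_4) = b*y + (c1 - a1*y)*x1 + (c2 - a2*y)*x2 = 9*(-1.0) + 4.0*0.0 + 21.0*0.0 = -9.0 + 0.0 + 0.0 = -9.0


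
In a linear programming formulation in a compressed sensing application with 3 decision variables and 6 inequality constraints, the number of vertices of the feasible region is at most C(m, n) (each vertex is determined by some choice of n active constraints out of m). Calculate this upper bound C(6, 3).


Each vertex corresponds to some choice of n active constraints out of m, so the number of vertices is at most C(m, n) = m! / (n!(m-n)!).
m = 6, n = 3
Numerator: 6 * 5 * 4
Denominator: 3! = 6
C(6, 3) = 20


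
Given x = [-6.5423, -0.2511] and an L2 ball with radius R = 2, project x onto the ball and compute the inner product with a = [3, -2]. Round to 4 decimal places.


Step 1: Compute ||x|| (intermediates to 6 decimals).
||x|| = sqrt((-6.5423)^2 + (-0.2511)^2) = 6.547117
Step 2: Project.
Since ||x|| > R, scale = R/||x|| = 2/6.547117 = 0.305478, proj(x) = scale * x
proj(x) = [-1.998529, -0.076706]
Step 3: Dot product.
a^T * proj(x) = 3*(-1.998529) - 2*(-0.076706) = -5.8422


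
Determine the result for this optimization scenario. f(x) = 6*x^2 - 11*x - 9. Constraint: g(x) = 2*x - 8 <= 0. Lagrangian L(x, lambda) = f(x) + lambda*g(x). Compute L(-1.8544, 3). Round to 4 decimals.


Step 1: Evaluate f(x).
f(-1.8544) = 6*(-1.8544)^2 - 11*(-1.8544) - 9 = 32.0312
Step 2: Evaluate g(x).
g(-1.8544) = 2*-1.8544 - 8 = -11.7088
Step 3: Compute Lagrangian.
L = 32.0312 + 3*-11.7088 = -3.0952


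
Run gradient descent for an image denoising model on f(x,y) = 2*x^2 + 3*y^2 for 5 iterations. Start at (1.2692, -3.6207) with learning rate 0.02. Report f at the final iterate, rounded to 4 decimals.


Gradient descent on f(x,y) = 2*x^2 + 3*y^2.
Starting point: (1.2692, -3.6207), alpha = 0.02
Step 1: grad_x = 2*2*1.2692 = 5.0768, grad_y = 2*3*-3.6207 = -21.7242
  x_1 = 1.2692 - 0.02*5.0768 = 1.1677
  y_1 = -3.6207 - 0.02*-21.7242 = -3.1862
Step 2: grad_x = 2*2*1.1677 = 4.6707, grad_y = 2*3*-3.1862 = -19.1173
  x_2 = 1.1677 - 0.02*4.6707 = 1.0743
  y_2 = -3.1862 - 0.02*-19.1173 = -2.8039
Step 3: grad_x = 2*2*1.0743 = 4.297, grad_y = 2*3*-2.8039 = -16.8232
  x_3 = 1.0743 - 0.02*4.297 = 0.9883
  y_3 = -2.8039 - 0.02*-16.8232 = -2.4674
Step 4: grad_x = 2*2*0.9883 = 3.9532, grad_y = 2*3*-2.4674 = -14.8044
  x_4 = 0.9883 - 0.02*3.9532 = 0.9092
  y_4 = -2.4674 - 0.02*-14.8044 = -2.1713
Step 5: grad_x = 2*2*0.9092 = 3.637, grad_y = 2*3*-2.1713 = -13.0279
  x_5 = 0.9092 - 0.02*3.637 = 0.8365
  y_5 = -2.1713 - 0.02*-13.0279 = -1.9108
f(0.8365, -1.9108) = 2*0.8365^2 + 3*(-1.9108)^2 = 12.3525


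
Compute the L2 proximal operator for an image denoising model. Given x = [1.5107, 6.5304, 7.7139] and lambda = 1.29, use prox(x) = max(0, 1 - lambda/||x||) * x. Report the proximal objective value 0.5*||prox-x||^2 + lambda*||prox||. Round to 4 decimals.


Step 1: Compute ||x||.
||x|| = 10.2192
Step 2: Compute scaling factor.
scale = max(0, 1 - 1.29/10.2192) = 0.8738
Step 3: prox(x) = [1.32, 5.7061, 6.7402]
||prox(x)|| = 8.9292
Step 4: Proximal objective.
0.5*||prox-x||^2 = 0.8321
lambda*||prox|| = 11.5187
Total = 12.3508


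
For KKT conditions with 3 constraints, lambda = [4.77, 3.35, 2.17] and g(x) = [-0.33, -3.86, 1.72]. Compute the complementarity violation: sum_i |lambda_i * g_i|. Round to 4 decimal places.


KKT complementary slackness check:
lambda_1 * g_1 = 4.77 * -0.33 = -1.5741
lambda_2 * g_2 = 3.35 * -3.86 = -12.931
lambda_3 * g_3 = 2.17 * 1.72 = 3.7324
Total violation = 1.5741 + 12.931 + 3.7324 = 18.2375


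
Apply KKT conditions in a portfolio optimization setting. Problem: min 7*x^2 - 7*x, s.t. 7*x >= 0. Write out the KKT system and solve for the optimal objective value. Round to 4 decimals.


Step 1: Try lambda = 0 (constraint inactive).
Stationarity: 2*7*x - 7 = 0
x* = 7/(2*7) = 0.5
Check constraint: 7*0.5 = 3.5 >= 0 -- satisfied.
Step 2: Compute optimal value.
f(x*) = 7*0.5^2 - 7*0.5 = -1.75


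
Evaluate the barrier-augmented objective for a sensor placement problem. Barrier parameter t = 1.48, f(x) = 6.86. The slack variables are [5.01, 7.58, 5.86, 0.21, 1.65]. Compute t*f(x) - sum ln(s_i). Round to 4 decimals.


Step 1: Compute log-barrier.
ln values: [1.6114, 2.0255, 1.7681, -1.5606, 0.5008]
phi = -(1.6114 + 2.0255 + 1.7681 - 1.5606 + 0.5008) = -4.3452
Step 2: Compute augmented objective.
t*f(x) = 1.48*6.86 = 10.1528
Total = 10.1528 - 4.3452 = 5.8076


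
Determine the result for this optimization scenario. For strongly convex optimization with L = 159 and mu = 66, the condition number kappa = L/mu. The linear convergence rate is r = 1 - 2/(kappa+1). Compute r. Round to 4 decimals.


Step 1: Compute the condition number.
kappa = L/mu = 159/66 = 2.4091
Step 2: Compute the convergence rate.
r = 1 - 2/(kappa + 1) = 1 - 2*mu/(L + mu) = (L - mu)/(L + mu) = 93/225 = 0.4133


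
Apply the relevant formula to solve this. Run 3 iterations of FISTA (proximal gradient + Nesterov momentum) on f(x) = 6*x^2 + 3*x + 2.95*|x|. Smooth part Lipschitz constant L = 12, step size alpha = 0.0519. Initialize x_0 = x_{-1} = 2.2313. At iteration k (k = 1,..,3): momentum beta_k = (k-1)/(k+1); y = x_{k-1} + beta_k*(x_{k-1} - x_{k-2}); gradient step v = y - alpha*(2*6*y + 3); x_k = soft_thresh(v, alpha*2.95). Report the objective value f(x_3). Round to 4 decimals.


FISTA on f(x) = 6*x^2 + 3*x + 2.95*|x|
L = 12, alpha = 0.0519
Iteration 1: beta = 0.0, y = 2.2313 + 0.0*(2.2313 - 2.2313) = 2.2313
  grad(y) = 29.7756, v = y - alpha*grad = 0.6859
  prox(v) = soft_thresh(0.6859, 0.1531) = 0.5328
Iteration 2: beta = 0.3333, y = 0.5328 + 0.3333*(0.5328 - 2.2313) = -0.0333
  grad(y) = 2.6003, v = y - alpha*grad = -0.1683
  prox(v) = soft_thresh(-0.1683, 0.1531) = -0.0152
Iteration 3: beta = 0.5, y = -0.0152 + 0.5*(-0.0152 - 0.5328) = -0.2892
  grad(y) = -0.4699, v = y - alpha*grad = -0.2648
  prox(v) = soft_thresh(-0.2648, 0.1531) = -0.1117
f(x_3) = 6*(-0.1117)^2 + 3*(-0.1117) + 2.95*|-0.1117| = 0.0692


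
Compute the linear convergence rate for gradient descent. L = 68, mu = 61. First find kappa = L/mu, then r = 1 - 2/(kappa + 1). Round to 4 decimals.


Step 1: Compute the condition number.
kappa = L/mu = 68/61 = 1.1148
Step 2: Compute the convergence rate.
r = 1 - 2/(kappa + 1) = 1 - 2*mu/(L + mu) = (L - mu)/(L + mu) = 7/129 = 0.0543


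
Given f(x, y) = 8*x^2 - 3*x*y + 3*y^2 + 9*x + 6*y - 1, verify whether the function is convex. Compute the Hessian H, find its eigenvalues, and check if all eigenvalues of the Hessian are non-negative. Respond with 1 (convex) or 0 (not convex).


The Hessian of f(x,y) = 8*x^2 - 3*x*y + 3*y^2 + 9*x + 6*y - 1 is:
H = [[16, -3], [-3, 6]]
Trace = 16 + 6 = 22
Determinant = 16*6 - (-3)^2 = 87
Discriminant = (22)^2 - 4*87 = 136.0
Eigenvalues: lambda_1 = 5.169, lambda_2 = 16.831
The function is convex.

1


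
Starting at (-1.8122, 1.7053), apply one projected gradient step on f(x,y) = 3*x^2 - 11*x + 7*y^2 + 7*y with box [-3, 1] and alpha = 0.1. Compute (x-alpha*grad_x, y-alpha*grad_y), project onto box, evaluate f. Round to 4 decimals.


Step 1: Compute gradient at (-1.8122, 1.7053).
grad_x = 2*3*-1.8122 - 11 = -21.8732
grad_y = 2*7*1.7053 + 7 = 30.8742
Step 2: Gradient step.
x_raw = -1.8122 - 0.1*-21.8732 = 0.3751
y_raw = 1.7053 - 0.1*30.8742 = -1.3821
Step 3: Project onto [-3, 1].
x_proj = clip(0.3751) = 0.3751
y_proj = clip(-1.3821) = -1.3821
Step 4: Evaluate f.
f(0.3751, -1.3821) = -0.0072


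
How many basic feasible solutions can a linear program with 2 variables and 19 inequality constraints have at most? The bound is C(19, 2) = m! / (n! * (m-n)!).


Each vertex corresponds to some choice of n active constraints out of m, so the number of vertices is at most C(m, n) = m! / (n!(m-n)!).
m = 19, n = 2
Numerator: 19 * 18
Denominator: 2! = 2
C(19, 2) = 171


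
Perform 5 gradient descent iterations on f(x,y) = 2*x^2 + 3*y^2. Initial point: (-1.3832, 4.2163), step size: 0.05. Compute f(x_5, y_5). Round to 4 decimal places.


Gradient descent on f(x,y) = 2*x^2 + 3*y^2.
Starting point: (-1.3832, 4.2163), alpha = 0.05
Step 1: grad_x = 2*2*-1.3832 = -5.5328, grad_y = 2*3*4.2163 = 25.2978
  x_1 = -1.3832 - 0.05*-5.5328 = -1.1066
  y_1 = 4.2163 - 0.05*25.2978 = 2.9514
Step 2: grad_x = 2*2*-1.1066 = -4.4262, grad_y = 2*3*2.9514 = 17.7085
  x_2 = -1.1066 - 0.05*-4.4262 = -0.8852
  y_2 = 2.9514 - 0.05*17.7085 = 2.066
Step 3: grad_x = 2*2*-0.8852 = -3.541, grad_y = 2*3*2.066 = 12.3959
  x_3 = -0.8852 - 0.05*-3.541 = -0.7082
  y_3 = 2.066 - 0.05*12.3959 = 1.4462
Step 4: grad_x = 2*2*-0.7082 = -2.8328, grad_y = 2*3*1.4462 = 8.6771
  x_4 = -0.7082 - 0.05*-2.8328 = -0.5666
  y_4 = 1.4462 - 0.05*8.6771 = 1.0123
Step 5: grad_x = 2*2*-0.5666 = -2.2662, grad_y = 2*3*1.0123 = 6.074
  x_5 = -0.5666 - 0.05*-2.2662 = -0.4532
  y_5 = 1.0123 - 0.05*6.074 = 0.7086
f(-0.4532, 0.7086) = 2*(-0.4532)^2 + 3*0.7086^2 = 1.9174


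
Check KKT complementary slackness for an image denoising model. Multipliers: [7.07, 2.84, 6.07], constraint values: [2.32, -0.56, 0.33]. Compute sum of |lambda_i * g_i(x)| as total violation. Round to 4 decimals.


KKT complementary slackness check:
lambda_1 * g_1 = 7.07 * 2.32 = 16.4024
lambda_2 * g_2 = 2.84 * -0.56 = -1.5904
lambda_3 * g_3 = 6.07 * 0.33 = 2.0031
Total violation = 16.4024 + 1.5904 + 2.0031 = 19.9959


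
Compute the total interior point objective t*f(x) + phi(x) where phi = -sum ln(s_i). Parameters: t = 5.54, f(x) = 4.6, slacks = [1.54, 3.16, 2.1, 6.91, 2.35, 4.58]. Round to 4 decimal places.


Step 1: Compute log-barrier.
ln values: [0.4318, 1.1506, 0.7419, 1.933, 0.8544, 1.5217]
phi = -(0.4318 + 1.1506 + 0.7419 + 1.933 + 0.8544 + 1.5217) = -6.6334
Step 2: Compute augmented objective.
t*f(x) = 5.54*4.6 = 25.484
Total = 25.484 - 6.6334 = 18.8506


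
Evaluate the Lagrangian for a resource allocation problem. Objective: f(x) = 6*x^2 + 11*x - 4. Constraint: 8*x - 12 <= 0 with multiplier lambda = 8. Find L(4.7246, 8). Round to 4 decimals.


Step 1: Evaluate f(x).
f(4.7246) = 6*4.7246^2 + 11*4.7246 - 4 = 181.9017
Step 2: Evaluate g(x).
g(4.7246) = 8*4.7246 - 12 = 25.7968
Step 3: Compute Lagrangian.
L = 181.9017 + 8*25.7968 = 388.2761


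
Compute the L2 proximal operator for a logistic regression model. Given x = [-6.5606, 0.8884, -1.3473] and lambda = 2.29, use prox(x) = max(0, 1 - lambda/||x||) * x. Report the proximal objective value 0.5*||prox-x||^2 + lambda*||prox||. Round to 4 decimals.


Step 1: Compute ||x||.
||x|| = 6.7562
Step 2: Compute scaling factor.
scale = max(0, 1 - 2.29/6.7562) = 0.6611
Step 3: prox(x) = [-4.3369, 0.5873, -0.8906]
||prox(x)|| = 4.4662
Step 4: Proximal objective.
0.5*||prox-x||^2 = 2.6221
lambda*||prox|| = 10.2276
Total = 12.8496


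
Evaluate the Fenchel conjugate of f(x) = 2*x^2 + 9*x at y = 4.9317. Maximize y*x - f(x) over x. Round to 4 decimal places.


f*(y) = sup_x {y*x - a*x^2 - b*x} = sup_x {(y-b)*x - a*x^2}
FOC: (y - b) - 2a*x = 0 => x* = (y - b)/(2a)
x* = (4.9317 - 9)/(2*2) = -1.0171
f*(4.9317) = (y-b)^2/(4a) = (4.9317 - 9)^2/(4*2)
= 16.5511/8 = 2.0689


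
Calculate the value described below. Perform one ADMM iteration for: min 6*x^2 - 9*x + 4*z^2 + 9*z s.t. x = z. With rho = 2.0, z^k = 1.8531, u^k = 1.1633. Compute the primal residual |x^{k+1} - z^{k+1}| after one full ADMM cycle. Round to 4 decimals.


ADMM iteration with rho = 2.0, z^k = 1.8531, u^k = 1.1633
Step 1: x-update.
Minimize 6*x^2 - 9*x + (2.0/2)*(x - 1.8531 + 1.1633)^2
FOC: (2*6 + 2.0)*x = 9 + 2.0*(1.8531 - 1.1633)
x^{k+1} = 0.7414
Step 2: z-update.
Minimize 4*z^2 + 9*z + (2.0/2)*(0.7414 - z + 1.1633)^2
FOC: (2*4 + 2.0)*z = -9 + 2.0*(0.7414 + 1.1633)
z^{k+1} = -0.5191
Step 3: u-update.
u^{k+1} = 1.1633 + 0.7414 + 0.5191 = 2.4238
Step 4: Primal residual = |0.7414 + 0.5191| = 1.2605


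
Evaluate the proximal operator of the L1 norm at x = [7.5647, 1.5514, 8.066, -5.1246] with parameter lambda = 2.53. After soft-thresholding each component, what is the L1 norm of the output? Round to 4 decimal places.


Soft-thresholding with lambda = 2.53:
prox(7.5647) = sign(7.5647)*max(|7.5647| - 2.53, 0) = 5.0347
prox(1.5514) = sign(1.5514)*max(|1.5514| - 2.53, 0) = 0.0
prox(8.066) = sign(8.066)*max(|8.066| - 2.53, 0) = 5.536
prox(-5.1246) = sign(-5.1246)*max(|-5.1246| - 2.53, 0) = -2.5946
prox(x) = [5.0347, 0.0, 5.536, -2.5946]
||prox(x)||_1 = 5.0347 + 0.0 + 5.536 + 2.5946 = 13.1653


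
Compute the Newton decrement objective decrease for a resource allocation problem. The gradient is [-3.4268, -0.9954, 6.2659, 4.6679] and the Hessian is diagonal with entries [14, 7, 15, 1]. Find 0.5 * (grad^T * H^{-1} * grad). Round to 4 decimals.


Step 1: H is diagonal, so H^(-1) * g = [-0.2448, -0.1422, 0.4177, 4.6679].
Step 2: g^T H^(-1) g = sum_i g_i^2 / H_ii
  = (-3.4268)^2/14 + (-0.9954)^2/7 + (6.2659)^2/15 + (4.6679)^2/1
  = 0.8388 + 0.1415 + 2.6174 + 21.7893 = 25.3871
Step 3: Objective decrease = 0.5 * g^T H^(-1) g = 12.6935


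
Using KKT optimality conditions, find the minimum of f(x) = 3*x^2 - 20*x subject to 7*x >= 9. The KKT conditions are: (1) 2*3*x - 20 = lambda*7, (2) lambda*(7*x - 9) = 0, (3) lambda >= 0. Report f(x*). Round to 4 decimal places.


Step 1: Try lambda = 0 (constraint inactive).
Stationarity: 2*3*x - 20 = 0
x* = 20/(2*3) = 10/3 = 3.3333 (rounded; the exact value 10/3 is used below)
Check constraint: 7*3.3333 = 23.3331 >= 9 -- satisfied.
Step 2: Compute optimal value.
f(x*) = 3*(10/3)^2 - 20*(10/3) = -33.3333


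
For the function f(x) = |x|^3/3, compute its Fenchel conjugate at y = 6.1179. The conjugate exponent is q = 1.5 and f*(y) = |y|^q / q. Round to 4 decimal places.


The conjugate exponent q satisfies 1/p + 1/q = 1.
p = 3, so q = 3/(3 - 1) = 1.5
|y|^q = 6.1179^1.5 = 15.1323
f*(6.1179) = 15.1323 / 1.5 = 10.0882


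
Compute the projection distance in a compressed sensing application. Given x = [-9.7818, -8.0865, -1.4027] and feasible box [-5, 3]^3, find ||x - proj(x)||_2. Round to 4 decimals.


Project each component onto [-5, 3].
clip(-9.7818) = -5.0, clip(-8.0865) = -5.0, clip(-1.4027) = -1.4027
Projection = [-5.0, -5.0, -1.4027]
Squared diffs: [22.8656, 9.5265, 0.0]
Distance = sqrt(32.3921) = 5.6914


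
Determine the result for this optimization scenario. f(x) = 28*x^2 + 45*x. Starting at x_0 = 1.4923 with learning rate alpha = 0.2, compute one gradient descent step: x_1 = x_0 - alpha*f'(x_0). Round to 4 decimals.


We compute the gradient at x_0 and apply the update.
f'(x) = 56*x + 45
f'(1.4923) = 56*1.4923 + 45 = 128.5688
x_1 = 1.4923 - 0.2*128.5688 = -24.2215


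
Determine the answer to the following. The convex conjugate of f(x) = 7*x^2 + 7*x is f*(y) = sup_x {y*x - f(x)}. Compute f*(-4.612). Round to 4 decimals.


f*(y) = sup_x {y*x - a*x^2 - b*x} = sup_x {(y-b)*x - a*x^2}
FOC: (y - b) - 2a*x = 0 => x* = (y - b)/(2a)
x* = (-4.612 - 7)/(2*7) = -0.8294
f*(-4.612) = (y-b)^2/(4a) = (-4.612 - 7)^2/(4*7)
= 134.8385/28 = 4.8157


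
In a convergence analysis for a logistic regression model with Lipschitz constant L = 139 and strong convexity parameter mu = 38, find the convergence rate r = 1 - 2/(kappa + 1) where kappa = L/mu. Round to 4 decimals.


Step 1: Compute the condition number.
kappa = L/mu = 139/38 = 3.6579
Step 2: Compute the convergence rate.
r = 1 - 2/(kappa + 1) = 1 - 2*mu/(L + mu) = (L - mu)/(L + mu) = 101/177 = 0.5706


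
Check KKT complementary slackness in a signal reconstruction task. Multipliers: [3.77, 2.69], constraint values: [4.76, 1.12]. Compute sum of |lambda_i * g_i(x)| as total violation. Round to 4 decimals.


KKT complementary slackness check:
lambda_1 * g_1 = 3.77 * 4.76 = 17.9452
lambda_2 * g_2 = 2.69 * 1.12 = 3.0128
Total violation = 17.9452 + 3.0128 = 20.958


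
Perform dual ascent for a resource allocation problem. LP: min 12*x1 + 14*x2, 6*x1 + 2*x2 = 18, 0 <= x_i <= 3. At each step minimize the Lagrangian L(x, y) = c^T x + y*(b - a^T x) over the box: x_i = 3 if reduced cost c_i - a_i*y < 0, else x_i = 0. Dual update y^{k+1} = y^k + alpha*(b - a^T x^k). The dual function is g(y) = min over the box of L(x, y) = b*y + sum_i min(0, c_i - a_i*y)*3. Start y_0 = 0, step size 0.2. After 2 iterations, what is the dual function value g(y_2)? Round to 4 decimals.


Dual ascent for LP: min 12*x1 + 14*x2, 6*x1 + 2*x2 = 18, 0 <= x_i <= 3
Step 1: y^k = 0.0, reduced costs: (12.0, 14.0)
  x^k = (0.0, 0.0), subgradient = b - a^T x = 18.0
  y^{k+1} = 0.0 + 0.2*18.0 = 3.6
Step 2: y^k = 3.6, reduced costs: (-9.6, 6.8)
  x^k = (3.0, 0.0), subgradient = b - a^T x = 0.0
  y^{k+1} = 3.6 + 0.2*0.0 = 3.6
Dual objective at y_2 = 3.6: reduced costs (-9.6, 6.8), box minimizer x = (3.0, 0.0)
g(y_2) = b*y + (c1 - a1*y)*x1 + (c2 - a2*y)*x2 = 18*3.6 + (-9.6)*3.0 + 6.8*0.0 = 64.8 - 28.8 + 0.0 = 36.0


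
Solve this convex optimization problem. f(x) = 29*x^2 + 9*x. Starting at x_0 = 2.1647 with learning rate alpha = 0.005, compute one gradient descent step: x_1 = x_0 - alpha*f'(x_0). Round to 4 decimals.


We compute the gradient at x_0 and apply the update.
f'(x) = 58*x + 9
f'(2.1647) = 58*2.1647 + 9 = 134.5526
x_1 = 2.1647 - 0.005*134.5526 = 1.4919


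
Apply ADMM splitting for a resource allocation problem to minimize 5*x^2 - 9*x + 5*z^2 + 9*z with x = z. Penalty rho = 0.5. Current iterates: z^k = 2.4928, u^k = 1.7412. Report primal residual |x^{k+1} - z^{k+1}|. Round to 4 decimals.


ADMM iteration with rho = 0.5, z^k = 2.4928, u^k = 1.7412
Step 1: x-update.
Minimize 5*x^2 - 9*x + (0.5/2)*(x - 2.4928 + 1.7412)^2
FOC: (2*5 + 0.5)*x = 9 + 0.5*(2.4928 - 1.7412)
x^{k+1} = 0.8929
Step 2: z-update.
Minimize 5*z^2 + 9*z + (0.5/2)*(0.8929 - z + 1.7412)^2
FOC: (2*5 + 0.5)*z = -9 + 0.5*(0.8929 + 1.7412)
z^{k+1} = -0.7317
Step 3: u-update.
u^{k+1} = 1.7412 + 0.8929 + 0.7317 = 3.3658
Step 4: Primal residual = |0.8929 + 0.7317| = 1.6246


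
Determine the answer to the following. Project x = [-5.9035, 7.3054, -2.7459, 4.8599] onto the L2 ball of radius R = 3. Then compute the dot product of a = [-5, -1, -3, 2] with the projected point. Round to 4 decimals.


Step 1: Compute ||x|| (intermediates to 6 decimals).
||x|| = sqrt((-5.9035)^2 + 7.3054^2 + (-2.7459)^2 + 4.8599^2) = 10.92606
Step 2: Project.
Since ||x|| > R, scale = R/||x|| = 3/10.92606 = 0.274573, proj(x) = scale * x
proj(x) = [-1.620942, 2.005866, -0.75395, 1.334397]
Step 3: Dot product.
a^T * proj(x) = -5*(-1.620942) - 1*2.005866 - 3*(-0.75395) + 2*1.334397 = 11.0295


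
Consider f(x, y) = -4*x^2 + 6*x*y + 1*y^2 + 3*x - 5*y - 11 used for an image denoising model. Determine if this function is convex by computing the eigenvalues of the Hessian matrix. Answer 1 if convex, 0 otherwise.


The Hessian of f(x,y) = -4*x^2 + 6*x*y + 1*y^2 + 3*x - 5*y - 11 is:
H = [[-8, 6], [6, 2]]
Trace = -8 + 2 = -6
Determinant = -8*2 - (6)^2 = -52
Discriminant = (-6)^2 - 4*-52 = 244.0
Eigenvalues: lambda_1 = -10.8102, lambda_2 = 4.8102
The function is not convex.

0


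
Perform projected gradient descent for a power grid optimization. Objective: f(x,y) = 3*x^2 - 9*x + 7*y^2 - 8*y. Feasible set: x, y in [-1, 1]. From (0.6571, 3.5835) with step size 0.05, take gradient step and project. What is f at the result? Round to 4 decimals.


Step 1: Compute gradient at (0.6571, 3.5835).
grad_x = 2*3*0.6571 - 9 = -5.0574
grad_y = 2*7*3.5835 - 8 = 42.169
Step 2: Gradient step.
x_raw = 0.6571 - 0.05*-5.0574 = 0.91
y_raw = 3.5835 - 0.05*42.169 = 1.4751
Step 3: Project onto [-1, 1].
x_proj = clip(0.91) = 0.91
y_proj = clip(1.4751) = 1.0
Step 4: Evaluate f.
f(0.91, 1.0) = -6.7056


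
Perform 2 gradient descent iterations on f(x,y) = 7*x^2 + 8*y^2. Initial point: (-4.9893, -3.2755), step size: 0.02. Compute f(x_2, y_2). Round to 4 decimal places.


Gradient descent on f(x,y) = 7*x^2 + 8*y^2.
Starting point: (-4.9893, -3.2755), alpha = 0.02
Step 1: grad_x = 2*7*-4.9893 = -69.8502, grad_y = 2*8*-3.2755 = -52.408
  x_1 = -4.9893 - 0.02*-69.8502 = -3.5923
  y_1 = -3.2755 - 0.02*-52.408 = -2.2273
Step 2: grad_x = 2*7*-3.5923 = -50.2921, grad_y = 2*8*-2.2273 = -35.6374
  x_2 = -3.5923 - 0.02*-50.2921 = -2.5865
  y_2 = -2.2273 - 0.02*-35.6374 = -1.5146
f(-2.5865, -1.5146) = 7*(-2.5865)^2 + 8*(-1.5146)^2 = 65.1801


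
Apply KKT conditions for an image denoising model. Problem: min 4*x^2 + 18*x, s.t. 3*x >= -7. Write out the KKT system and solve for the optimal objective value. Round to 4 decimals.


Step 1: Try lambda = 0 (constraint inactive).
Stationarity: 2*4*x + 18 = 0
x* = -18/(2*4) = -2.25
Check constraint: 3*-2.25 = -6.75 >= -7 -- satisfied.
Step 2: Compute optimal value.
f(x*) = 4*(-2.25)^2 + 18*(-2.25) = -20.25


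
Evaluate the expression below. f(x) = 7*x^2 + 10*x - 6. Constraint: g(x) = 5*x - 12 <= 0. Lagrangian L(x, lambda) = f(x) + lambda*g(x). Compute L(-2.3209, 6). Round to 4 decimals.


Step 1: Evaluate f(x).
f(-2.3209) = 7*(-2.3209)^2 + 10*(-2.3209) - 6 = 8.497
Step 2: Evaluate g(x).
g(-2.3209) = 5*-2.3209 - 12 = -23.6045
Step 3: Compute Lagrangian.
L = 8.497 + 6*-23.6045 = -133.13


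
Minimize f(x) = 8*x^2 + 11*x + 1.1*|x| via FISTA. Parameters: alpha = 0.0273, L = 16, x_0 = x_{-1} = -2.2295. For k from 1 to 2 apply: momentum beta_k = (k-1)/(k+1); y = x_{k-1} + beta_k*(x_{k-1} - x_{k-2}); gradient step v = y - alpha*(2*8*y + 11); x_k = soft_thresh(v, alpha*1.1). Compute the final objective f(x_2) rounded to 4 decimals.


FISTA on f(x) = 8*x^2 + 11*x + 1.1*|x|
L = 16, alpha = 0.0273
Iteration 1: beta = 0.0, y = -2.2295 + 0.0*(-2.2295 + 2.2295) = -2.2295
  grad(y) = -24.672, v = y - alpha*grad = -1.556
  prox(v) = soft_thresh(-1.556, 0.03) = -1.5259
Iteration 2: beta = 0.3333, y = -1.5259 + 0.3333*(-1.5259 + 2.2295) = -1.2914
  grad(y) = -9.6624, v = y - alpha*grad = -1.0276
  prox(v) = soft_thresh(-1.0276, 0.03) = -0.9976
f(x_2) = 8*(-0.9976)^2 + 11*(-0.9976) + 1.1*|-0.9976| = -1.9147


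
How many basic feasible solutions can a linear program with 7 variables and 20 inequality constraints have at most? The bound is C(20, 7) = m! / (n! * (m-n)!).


Each vertex corresponds to some choice of n active constraints out of m, so the number of vertices is at most C(m, n) = m! / (n!(m-n)!).
m = 20, n = 7
Numerator: 20 * 19 * 18 * 17 * 16 * 15 * 14
Denominator: 7! = 5040
C(20, 7) = 77520


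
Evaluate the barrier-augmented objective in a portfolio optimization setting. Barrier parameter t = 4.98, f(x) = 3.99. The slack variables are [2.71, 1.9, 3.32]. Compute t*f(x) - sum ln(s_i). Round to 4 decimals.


Step 1: Compute log-barrier.
ln values: [0.9969, 0.6419, 1.2]
phi = -(0.9969 + 0.6419 + 1.2) = -2.8388
Step 2: Compute augmented objective.
t*f(x) = 4.98*3.99 = 19.8702
Total = 19.8702 - 2.8388 = 17.0314


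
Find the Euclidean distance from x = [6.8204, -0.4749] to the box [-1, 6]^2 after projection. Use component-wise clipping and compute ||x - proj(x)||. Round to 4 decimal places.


Project each component onto [-1, 6].
clip(6.8204) = 6.0, clip(-0.4749) = -0.4749
Projection = [6.0, -0.4749]
Squared diffs: [0.6731, 0.0]
Distance = sqrt(0.6731) = 0.8204
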